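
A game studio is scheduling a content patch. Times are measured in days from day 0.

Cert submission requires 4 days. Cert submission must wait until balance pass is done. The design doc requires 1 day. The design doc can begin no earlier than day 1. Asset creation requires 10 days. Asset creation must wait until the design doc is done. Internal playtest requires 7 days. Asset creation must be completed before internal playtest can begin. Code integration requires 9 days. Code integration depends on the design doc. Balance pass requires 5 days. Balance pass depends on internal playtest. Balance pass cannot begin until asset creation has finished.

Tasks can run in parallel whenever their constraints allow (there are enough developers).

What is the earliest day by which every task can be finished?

After its own release at day 1, the design doc can start at day 1 and finishes at day 2.
After the design doc (finishes day 2), code integration can start at day 2 and finishes at day 11.
Asset creation waits on the design doc (finishes day 2), so it starts at day 2 and finishes at 2 + 10 = day 12.
Internal playtest waits on asset creation (finishes day 12), so it starts at day 12 and finishes at 12 + 7 = day 19.
Balance pass has to wait for internal playtest (finishes day 19); asset creation (finishes day 12). The latest of these is day 19, so balance pass runs day 19 to 19 + 5 = day 24.
Cert submission waits on balance pass (finishes day 24), so it starts at day 24 and finishes at 24 + 4 = day 28.
All tasks are finished once the last one completes. Finish times: The design doc at 2, Asset creation at 12, Code integration at 11, Internal playtest at 19, Balance pass at 24, Cert submission at 28. The latest is day 28.

28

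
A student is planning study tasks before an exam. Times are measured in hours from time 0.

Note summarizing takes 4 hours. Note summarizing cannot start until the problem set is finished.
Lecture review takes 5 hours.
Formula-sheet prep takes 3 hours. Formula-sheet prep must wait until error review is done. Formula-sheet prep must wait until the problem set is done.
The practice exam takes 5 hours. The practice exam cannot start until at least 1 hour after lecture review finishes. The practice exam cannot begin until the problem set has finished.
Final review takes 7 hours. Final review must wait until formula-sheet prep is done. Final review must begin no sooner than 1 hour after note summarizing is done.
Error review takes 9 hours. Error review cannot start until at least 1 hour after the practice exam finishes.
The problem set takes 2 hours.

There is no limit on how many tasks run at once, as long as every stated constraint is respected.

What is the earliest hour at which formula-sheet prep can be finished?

24

The problem set can start immediately at hour 0; it finishes at hour 2.
Nothing blocks lecture review, so it runs from hour 0 to hour 5.
The practice exam cannot start until lecture review (finishes hour 5, plus 1-hour gap → hour 6); the problem set (finishes hour 2). The controlling bound is hour 6, so the practice exam finishes at 6 + 5 = hour 11.
Error review cannot begin until the practice exam (finishes hour 11, plus 1-hour gap → hour 12). It runs from hour 12 to 12 + 9 = hour 21.
For formula-sheet prep: error review (finishes hour 21); the problem set (finishes hour 2). Taking the maximum gives a start of hour 21, and it finishes at 21 + 3 = hour 24.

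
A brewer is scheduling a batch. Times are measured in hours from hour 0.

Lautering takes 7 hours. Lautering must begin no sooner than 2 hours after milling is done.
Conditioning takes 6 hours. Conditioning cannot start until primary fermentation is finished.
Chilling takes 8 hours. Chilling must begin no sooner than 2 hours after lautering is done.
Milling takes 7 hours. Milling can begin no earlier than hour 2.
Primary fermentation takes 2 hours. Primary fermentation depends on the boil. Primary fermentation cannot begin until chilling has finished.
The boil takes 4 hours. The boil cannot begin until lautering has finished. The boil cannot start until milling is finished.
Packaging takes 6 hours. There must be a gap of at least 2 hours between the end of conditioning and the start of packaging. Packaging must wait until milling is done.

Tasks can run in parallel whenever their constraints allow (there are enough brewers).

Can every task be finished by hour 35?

After its own release at hour 2, milling can start at hour 2 and finishes at hour 9.
Lautering cannot begin until milling (finishes hour 9, plus 2-hour gap → hour 11). It runs from hour 11 to 11 + 7 = hour 18.
Chilling cannot begin until lautering (finishes hour 18, plus 2-hour gap → hour 20). It runs from hour 20 to 20 + 8 = hour 28.
The boil cannot start until lautering (finishes hour 18); milling (finishes hour 9). The controlling bound is hour 18, so the boil finishes at 18 + 4 = hour 22.
Primary fermentation has to wait for the boil (finishes hour 22); chilling (finishes hour 28). The latest of these is hour 28, so primary fermentation runs hour 28 to 28 + 2 = hour 30.
Conditioning waits on primary fermentation (finishes hour 30), so it starts at hour 30 and finishes at 30 + 6 = hour 36.
Packaging cannot start until conditioning (finishes hour 36, plus 2-hour gap → hour 38); milling (finishes hour 9). The controlling bound is hour 38, so packaging finishes at 38 + 6 = hour 44.
The earliest everything can be done is hour 44, which is after the deadline of 35, so it is not possible.

No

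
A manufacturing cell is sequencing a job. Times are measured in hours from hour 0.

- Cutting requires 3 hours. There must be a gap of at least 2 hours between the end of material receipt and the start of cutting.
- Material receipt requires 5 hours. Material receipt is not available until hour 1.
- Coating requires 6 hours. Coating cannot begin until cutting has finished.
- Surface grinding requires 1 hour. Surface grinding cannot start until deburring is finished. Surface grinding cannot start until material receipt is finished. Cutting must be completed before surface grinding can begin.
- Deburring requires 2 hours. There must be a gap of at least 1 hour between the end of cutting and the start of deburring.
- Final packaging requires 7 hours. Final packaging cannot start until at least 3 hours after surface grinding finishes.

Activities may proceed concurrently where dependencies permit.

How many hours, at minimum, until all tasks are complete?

Material receipt waits on its own release at hour 1, so it starts at hour 1 and finishes at 1 + 5 = hour 6.
After material receipt (finishes hour 6, plus 2-hour gap → hour 8), cutting can start at hour 8 and finishes at hour 11.
After cutting (finishes hour 11), coating can start at hour 11 and finishes at hour 17.
Deburring cannot begin until cutting (finishes hour 11, plus 1-hour gap → hour 12). It runs from hour 12 to 12 + 2 = hour 14.
For surface grinding: deburring (finishes hour 14); material receipt (finishes hour 6); cutting (finishes hour 11). Taking the maximum gives a start of hour 14, and it finishes at 14 + 1 = hour 15.
Final packaging cannot begin until surface grinding (finishes hour 15, plus 3-hour gap → hour 18). It runs from hour 18 to 18 + 7 = hour 25.
All tasks are finished once the last one completes. Finish times: Material receipt at 6, Cutting at 11, Deburring at 14, Surface grinding at 15, Coating at 17, Final packaging at 25. The latest is hour 25.

25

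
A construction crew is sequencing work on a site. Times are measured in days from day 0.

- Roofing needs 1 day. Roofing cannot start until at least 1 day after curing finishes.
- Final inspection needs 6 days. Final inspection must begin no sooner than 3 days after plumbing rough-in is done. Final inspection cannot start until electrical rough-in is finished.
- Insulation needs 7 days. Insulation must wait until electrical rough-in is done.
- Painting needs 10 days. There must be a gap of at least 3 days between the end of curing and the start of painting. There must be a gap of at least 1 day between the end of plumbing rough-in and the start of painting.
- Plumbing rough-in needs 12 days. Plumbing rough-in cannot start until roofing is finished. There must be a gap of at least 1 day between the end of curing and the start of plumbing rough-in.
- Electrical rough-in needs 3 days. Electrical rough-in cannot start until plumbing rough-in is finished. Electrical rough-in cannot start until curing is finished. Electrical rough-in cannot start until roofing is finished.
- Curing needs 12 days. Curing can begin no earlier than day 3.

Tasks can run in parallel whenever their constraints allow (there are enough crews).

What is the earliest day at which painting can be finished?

40

Curing cannot begin until its own release at day 3. It runs from day 3 to 3 + 12 = day 15.
After curing (finishes day 15, plus 1-day gap → day 16), roofing can start at day 16 and finishes at day 17.
Plumbing rough-in needs all of roofing (finishes day 17); curing (finishes day 15, plus 1-day gap → day 16). That puts its earliest start at day 17; it finishes at 17 + 12 = day 29.
For painting: curing (finishes day 15, plus 3-day gap → day 18); plumbing rough-in (finishes day 29, plus 1-day gap → day 30). Taking the maximum gives a start of day 30, and it finishes at 30 + 10 = day 40.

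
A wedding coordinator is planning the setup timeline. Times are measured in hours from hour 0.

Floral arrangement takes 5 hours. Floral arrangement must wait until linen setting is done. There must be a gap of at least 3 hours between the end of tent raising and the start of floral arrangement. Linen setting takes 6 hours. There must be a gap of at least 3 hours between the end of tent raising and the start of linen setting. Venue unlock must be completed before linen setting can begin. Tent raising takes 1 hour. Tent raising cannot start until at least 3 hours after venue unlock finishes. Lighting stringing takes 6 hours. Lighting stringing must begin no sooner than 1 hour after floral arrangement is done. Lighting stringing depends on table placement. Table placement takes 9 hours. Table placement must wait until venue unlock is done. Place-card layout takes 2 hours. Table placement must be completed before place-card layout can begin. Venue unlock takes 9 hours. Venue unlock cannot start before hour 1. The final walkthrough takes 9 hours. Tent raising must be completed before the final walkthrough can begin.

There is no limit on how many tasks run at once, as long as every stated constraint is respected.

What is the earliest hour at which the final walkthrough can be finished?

After its own release at hour 1, venue unlock can start at hour 1 and finishes at hour 10.
Tent raising waits on venue unlock (finishes hour 10, plus 3-hour gap → hour 13), so it starts at hour 13 and finishes at 13 + 1 = hour 14.
The final walkthrough cannot begin until tent raising (finishes hour 14). It runs from hour 14 to 14 + 9 = hour 23.

23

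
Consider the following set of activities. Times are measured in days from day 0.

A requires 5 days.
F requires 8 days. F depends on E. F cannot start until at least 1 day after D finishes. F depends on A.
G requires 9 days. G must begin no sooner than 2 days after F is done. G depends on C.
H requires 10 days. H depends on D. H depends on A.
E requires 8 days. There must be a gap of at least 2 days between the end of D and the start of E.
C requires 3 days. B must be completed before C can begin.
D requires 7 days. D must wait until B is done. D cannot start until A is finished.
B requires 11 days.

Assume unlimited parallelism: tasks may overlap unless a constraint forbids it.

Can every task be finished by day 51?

B has no prerequisites, so it starts at day 0 and finishes at day 11.
After B (finishes day 11), C can start at day 11 and finishes at day 14.
Nothing blocks A, so it runs from day 0 to day 5.
D needs all of B (finishes day 11); A (finishes day 5). That puts its earliest start at day 11; it finishes at 11 + 7 = day 18.
H has to wait for D (finishes day 18); A (finishes day 5). The latest of these is day 18, so H runs day 18 to 18 + 10 = day 28.
E cannot begin until D (finishes day 18, plus 2-day gap → day 20). It runs from day 20 to 20 + 8 = day 28.
For F: E (finishes day 28); D (finishes day 18, plus 1-day gap → day 19); A (finishes day 5). Taking the maximum gives a start of day 28, and it finishes at 28 + 8 = day 36.
G needs all of F (finishes day 36, plus 2-day gap → day 38); C (finishes day 14). That puts its earliest start at day 38; it finishes at 38 + 9 = day 47.
Every task is finished by day 47, which is no later than the deadline of 51, so the schedule is feasible.

Yes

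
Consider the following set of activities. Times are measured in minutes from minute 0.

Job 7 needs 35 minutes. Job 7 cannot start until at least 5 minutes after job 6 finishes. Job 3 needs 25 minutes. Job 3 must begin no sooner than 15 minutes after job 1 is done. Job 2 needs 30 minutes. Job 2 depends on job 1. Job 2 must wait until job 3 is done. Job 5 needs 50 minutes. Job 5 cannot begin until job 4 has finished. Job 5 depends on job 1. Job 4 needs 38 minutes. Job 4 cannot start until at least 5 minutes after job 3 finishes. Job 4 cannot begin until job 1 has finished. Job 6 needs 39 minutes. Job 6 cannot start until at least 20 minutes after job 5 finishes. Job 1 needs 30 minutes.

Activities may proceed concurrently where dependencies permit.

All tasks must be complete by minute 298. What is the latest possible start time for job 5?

To finish by minute 298, job 7 (duration 35) must start no later than minute 263.
Job 6 must finish before job 7 (must start by minute 263, minus 5-minute gap → minute 258). With a 39-minute duration, job 6 must start by 258 − 39 = minute 219.
Since job 6 (must start by minute 219, minus 20-minute gap → minute 199) depends on it, job 5 must finish by minute 199. Backing off its 50-minute duration gives a latest start of minute 149.

149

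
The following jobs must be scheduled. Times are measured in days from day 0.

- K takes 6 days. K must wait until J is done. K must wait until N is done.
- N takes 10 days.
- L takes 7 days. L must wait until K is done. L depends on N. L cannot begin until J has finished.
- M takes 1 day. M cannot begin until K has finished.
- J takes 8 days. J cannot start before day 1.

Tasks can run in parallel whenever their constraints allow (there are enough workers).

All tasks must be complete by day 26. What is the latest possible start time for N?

3

L has no dependents, so it just needs to finish by day 26. Starting by 26 − 7 = day 19 achieves that.
To finish by day 26, M (duration 1) must start no later than day 25.
K feeds L (must start by day 19); M (must start by day 25). Taking the minimum, K must finish by day 19 and start by 19 − 6 = day 13.
N must finish in time for K (must start by day 13); L (must start by day 19). The tightest is day 13, so N must start by 13 − 10 = day 3.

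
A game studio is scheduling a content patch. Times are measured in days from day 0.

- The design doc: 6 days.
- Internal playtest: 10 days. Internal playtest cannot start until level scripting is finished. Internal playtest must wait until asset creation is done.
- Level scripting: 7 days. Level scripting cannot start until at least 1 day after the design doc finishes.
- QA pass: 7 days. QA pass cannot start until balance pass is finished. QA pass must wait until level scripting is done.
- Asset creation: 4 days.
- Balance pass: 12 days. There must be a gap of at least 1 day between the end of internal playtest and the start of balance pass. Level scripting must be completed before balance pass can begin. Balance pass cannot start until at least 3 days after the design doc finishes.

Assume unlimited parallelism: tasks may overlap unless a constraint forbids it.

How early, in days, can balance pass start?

25

Asset creation has no prerequisites, so it starts at day 0 and finishes at day 4.
The design doc can start immediately at day 0; it finishes at day 6.
Level scripting cannot begin until the design doc (finishes day 6, plus 1-day gap → day 7). It runs from day 7 to 7 + 7 = day 14.
Internal playtest has to wait for level scripting (finishes day 14); asset creation (finishes day 4). The latest of these is day 14, so internal playtest runs day 14 to 14 + 10 = day 24.
Balance pass waits on internal playtest (finishes day 24, plus 1-day gap → day 25); level scripting (finishes day 14); the design doc (finishes day 6, plus 3-day gap → day 9). The latest of these is day 25, which is the earliest balance pass can start.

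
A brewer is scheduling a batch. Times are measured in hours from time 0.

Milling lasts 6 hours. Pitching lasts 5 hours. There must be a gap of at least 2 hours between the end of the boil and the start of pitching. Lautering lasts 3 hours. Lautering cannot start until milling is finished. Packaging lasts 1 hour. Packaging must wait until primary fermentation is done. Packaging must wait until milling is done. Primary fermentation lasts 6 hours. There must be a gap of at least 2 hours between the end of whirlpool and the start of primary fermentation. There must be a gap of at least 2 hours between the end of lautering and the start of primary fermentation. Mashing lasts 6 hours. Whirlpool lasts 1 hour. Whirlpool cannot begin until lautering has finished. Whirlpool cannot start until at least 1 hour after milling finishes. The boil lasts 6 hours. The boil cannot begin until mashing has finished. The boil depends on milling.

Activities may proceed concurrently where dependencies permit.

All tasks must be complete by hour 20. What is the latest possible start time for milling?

1

To finish by hour 20, packaging (duration 1) must start no later than hour 19.
Primary fermentation has to be done before packaging (must start by hour 19). That means finishing by hour 19, i.e. starting by 19 − 6 = hour 13.
Whirlpool must finish before primary fermentation (must start by hour 13, minus 2-hour gap → hour 11). With a 1-hour duration, whirlpool must start by 11 − 1 = hour 10.
Lautering must finish in time for whirlpool (must start by hour 10); primary fermentation (must start by hour 13, minus 2-hour gap → hour 11). The tightest is hour 10, so lautering must start by 10 − 3 = hour 7.
To finish by hour 20, pitching (duration 5) must start no later than hour 15.
The boil has to be done before pitching (must start by hour 15, minus 2-hour gap → hour 13). That means finishing by hour 13, i.e. starting by 13 − 6 = hour 7.
Milling has several dependents: lautering (must start by hour 7); the boil (must start by hour 7); whirlpool (must start by hour 10, minus 1-hour gap → hour 9); packaging (must start by hour 19). The earliest of those limits is hour 7, so milling must start by 7 − 6 = hour 1.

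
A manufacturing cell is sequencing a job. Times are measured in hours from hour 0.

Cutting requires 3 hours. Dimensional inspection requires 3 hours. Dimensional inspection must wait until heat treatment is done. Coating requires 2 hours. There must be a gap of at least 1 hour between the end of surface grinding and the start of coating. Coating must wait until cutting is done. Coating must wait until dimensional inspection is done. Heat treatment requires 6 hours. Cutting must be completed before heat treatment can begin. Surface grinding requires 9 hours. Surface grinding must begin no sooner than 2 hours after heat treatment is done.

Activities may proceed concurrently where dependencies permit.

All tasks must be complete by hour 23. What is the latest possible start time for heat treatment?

Coating must finish by hour 23; it takes 2 hours, so it must start by 23 − 2 = hour 21.
Surface grinding feeds into coating (must start by hour 21, minus 1-hour gap → hour 20); so surface grinding must finish by hour 20 and therefore start by hour 11.
Dimensional inspection has to be done before coating (must start by hour 21). That means finishing by hour 21, i.e. starting by 21 − 3 = hour 18.
Heat treatment has several dependents: surface grinding (must start by hour 11, minus 2-hour gap → hour 9); dimensional inspection (must start by hour 18). The earliest of those limits is hour 9, so heat treatment must start by 9 − 6 = hour 3.

3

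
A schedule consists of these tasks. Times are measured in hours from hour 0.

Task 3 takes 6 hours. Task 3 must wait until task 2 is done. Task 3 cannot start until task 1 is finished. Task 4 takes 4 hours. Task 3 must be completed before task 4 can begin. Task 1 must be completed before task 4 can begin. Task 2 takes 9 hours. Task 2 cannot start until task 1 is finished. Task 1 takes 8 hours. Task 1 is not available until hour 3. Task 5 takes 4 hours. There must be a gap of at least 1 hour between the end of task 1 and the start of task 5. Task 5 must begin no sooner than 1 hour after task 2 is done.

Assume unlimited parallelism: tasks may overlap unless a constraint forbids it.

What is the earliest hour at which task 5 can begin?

Task 1 cannot begin until its own release at hour 3. It runs from hour 3 to 3 + 8 = hour 11.
Task 2 waits on task 1 (finishes hour 11), so it starts at hour 11 and finishes at 11 + 9 = hour 20.
Task 5 waits on task 1 (finishes hour 11, plus 1-hour gap → hour 12); task 2 (finishes hour 20, plus 1-hour gap → hour 21). The latest of these is hour 21, which is the earliest task 5 can start.

21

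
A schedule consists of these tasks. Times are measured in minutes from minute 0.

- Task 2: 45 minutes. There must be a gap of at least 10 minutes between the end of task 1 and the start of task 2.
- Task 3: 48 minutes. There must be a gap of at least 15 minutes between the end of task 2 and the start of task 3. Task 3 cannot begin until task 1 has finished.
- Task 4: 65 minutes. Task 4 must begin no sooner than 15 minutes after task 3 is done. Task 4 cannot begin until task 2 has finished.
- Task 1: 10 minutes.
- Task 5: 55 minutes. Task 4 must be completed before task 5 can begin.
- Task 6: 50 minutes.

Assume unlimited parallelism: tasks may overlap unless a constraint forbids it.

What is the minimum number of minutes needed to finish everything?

Task 6 has no prerequisites, so it starts at minute 0 and finishes at minute 50.
Nothing blocks task 1, so it runs from minute 0 to minute 10.
Task 2 waits on task 1 (finishes minute 10, plus 10-minute gap → minute 20), so it starts at minute 20 and finishes at 20 + 45 = minute 65.
Task 3 has to wait for task 2 (finishes minute 65, plus 15-minute gap → minute 80); task 1 (finishes minute 10). The latest of these is minute 80, so task 3 runs minute 80 to 80 + 48 = minute 128.
Task 4 has to wait for task 3 (finishes minute 128, plus 15-minute gap → minute 143); task 2 (finishes minute 65). The latest of these is minute 143, so task 4 runs minute 143 to 143 + 65 = minute 208.
Task 5 cannot begin until task 4 (finishes minute 208). It runs from minute 208 to 208 + 55 = minute 263.
All tasks are finished once the last one completes. Finish times: Task 1 at 10, Task 2 at 65, Task 3 at 128, Task 4 at 208, Task 5 at 263, Task 6 at 50. The latest is minute 263.

263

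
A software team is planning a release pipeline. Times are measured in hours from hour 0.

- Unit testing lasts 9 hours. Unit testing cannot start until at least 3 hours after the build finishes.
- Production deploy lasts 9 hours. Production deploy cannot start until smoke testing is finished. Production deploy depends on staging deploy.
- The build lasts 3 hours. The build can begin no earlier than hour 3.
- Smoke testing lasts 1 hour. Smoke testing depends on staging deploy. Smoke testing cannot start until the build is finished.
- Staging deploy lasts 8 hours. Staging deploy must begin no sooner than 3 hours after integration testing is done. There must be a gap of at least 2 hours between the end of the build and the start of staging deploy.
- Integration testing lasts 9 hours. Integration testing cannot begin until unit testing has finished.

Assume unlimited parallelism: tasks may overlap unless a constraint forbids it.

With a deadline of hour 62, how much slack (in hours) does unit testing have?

After its own release at hour 3, the build can start at hour 3 and finishes at hour 6.
Unit testing waits on the build (finishes hour 6, plus 3-hour gap → hour 9), so it starts at hour 9 and finishes at 9 + 9 = hour 18.

Working backward from the deadline:
Production deploy must finish by hour 62; it takes 9 hours, so it must start by 62 − 9 = hour 53.
Smoke testing feeds into production deploy (must start by hour 53); so smoke testing must finish by hour 53 and therefore start by hour 52.
Staging deploy feeds smoke testing (must start by hour 52); production deploy (must start by hour 53). Taking the minimum, staging deploy must finish by hour 52 and start by 52 − 8 = hour 44.
Since staging deploy (must start by hour 44, minus 3-hour gap → hour 41) depends on it, integration testing must finish by hour 41. Backing off its 9-hour duration gives a latest start of hour 32.
Unit testing has to be done before integration testing (must start by hour 32). That means finishing by hour 32, i.e. starting by 32 − 9 = hour 23.
So unit testing can start as early as hour 9 and as late as hour 23, giving 23 − 9 = 14 hours of slack.

14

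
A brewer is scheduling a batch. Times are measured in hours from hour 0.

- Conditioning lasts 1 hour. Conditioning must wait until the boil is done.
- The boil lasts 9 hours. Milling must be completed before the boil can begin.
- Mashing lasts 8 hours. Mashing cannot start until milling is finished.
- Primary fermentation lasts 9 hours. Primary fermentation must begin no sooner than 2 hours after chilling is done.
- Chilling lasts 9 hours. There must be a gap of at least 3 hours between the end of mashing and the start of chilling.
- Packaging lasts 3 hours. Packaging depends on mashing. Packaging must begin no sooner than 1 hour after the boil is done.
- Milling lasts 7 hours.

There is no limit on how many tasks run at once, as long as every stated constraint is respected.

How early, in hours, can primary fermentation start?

29

Nothing blocks milling, so it runs from hour 0 to hour 7.
After milling (finishes hour 7), mashing can start at hour 7 and finishes at hour 15.
After mashing (finishes hour 15, plus 3-hour gap → hour 18), chilling can start at hour 18 and finishes at hour 27.
Primary fermentation waits on chilling (finishes hour 27, plus 2-hour gap → hour 29), so the earliest it can start is hour 29.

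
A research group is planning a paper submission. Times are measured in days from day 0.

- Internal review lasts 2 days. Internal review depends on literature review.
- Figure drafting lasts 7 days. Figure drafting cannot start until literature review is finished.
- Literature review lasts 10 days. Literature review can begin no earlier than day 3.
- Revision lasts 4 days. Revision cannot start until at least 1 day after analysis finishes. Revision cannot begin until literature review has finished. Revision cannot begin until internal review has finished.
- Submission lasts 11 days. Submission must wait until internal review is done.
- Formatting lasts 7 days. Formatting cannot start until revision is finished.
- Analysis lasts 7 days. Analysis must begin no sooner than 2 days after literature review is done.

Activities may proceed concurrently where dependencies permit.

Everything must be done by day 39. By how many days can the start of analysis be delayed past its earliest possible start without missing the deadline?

5

After its own release at day 3, literature review can start at day 3 and finishes at day 13.
Analysis waits on literature review (finishes day 13, plus 2-day gap → day 15), so it starts at day 15 and finishes at 15 + 7 = day 22.

Working backward from the deadline:
Formatting has no dependents, so it just needs to finish by day 39. Starting by 39 − 7 = day 32 achieves that.
Since formatting (must start by day 32) depends on it, revision must finish by day 32. Backing off its 4-day duration gives a latest start of day 28.
Analysis must finish before revision (must start by day 28, minus 1-day gap → day 27). With a 7-day duration, analysis must start by 27 − 7 = day 20.
So analysis can start as early as day 15 and as late as day 20, giving 20 − 15 = 5 days of slack.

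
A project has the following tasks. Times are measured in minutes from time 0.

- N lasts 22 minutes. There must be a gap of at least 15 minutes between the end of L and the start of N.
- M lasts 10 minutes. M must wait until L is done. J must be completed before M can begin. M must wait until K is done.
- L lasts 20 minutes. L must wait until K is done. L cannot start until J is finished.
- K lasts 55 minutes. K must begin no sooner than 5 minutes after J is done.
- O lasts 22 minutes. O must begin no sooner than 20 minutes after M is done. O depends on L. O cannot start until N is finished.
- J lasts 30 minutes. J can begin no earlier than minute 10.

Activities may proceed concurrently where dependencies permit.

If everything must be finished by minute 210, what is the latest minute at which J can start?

41

O has no dependents, so it just needs to finish by minute 210. Starting by 210 − 22 = minute 188 achieves that.
M feeds into O (must start by minute 188, minus 20-minute gap → minute 168); so M must finish by minute 168 and therefore start by minute 158.
Since O (must start by minute 188) depends on it, N must finish by minute 188. Backing off its 22-minute duration gives a latest start of minute 166.
L feeds M (must start by minute 158); N (must start by minute 166, minus 15-minute gap → minute 151); O (must start by minute 188). Taking the minimum, L must finish by minute 151 and start by 151 − 20 = minute 131.
K must finish in time for L (must start by minute 131); M (must start by minute 158). The tightest is minute 131, so K must start by 131 − 55 = minute 76.
J must finish in time for K (must start by minute 76, minus 5-minute gap → minute 71); L (must start by minute 131); M (must start by minute 158). The tightest is minute 71, so J must start by 71 − 30 = minute 41.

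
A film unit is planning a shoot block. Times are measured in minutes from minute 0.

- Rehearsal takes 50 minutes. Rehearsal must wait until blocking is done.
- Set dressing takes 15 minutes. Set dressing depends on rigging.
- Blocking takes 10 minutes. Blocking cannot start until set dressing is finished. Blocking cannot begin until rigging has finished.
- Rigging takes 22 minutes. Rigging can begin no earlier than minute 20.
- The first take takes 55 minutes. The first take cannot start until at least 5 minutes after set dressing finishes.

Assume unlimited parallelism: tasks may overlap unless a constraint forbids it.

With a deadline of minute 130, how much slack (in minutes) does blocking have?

13

Rigging cannot begin until its own release at minute 20. It runs from minute 20 to 20 + 22 = minute 42.
After rigging (finishes minute 42), set dressing can start at minute 42 and finishes at minute 57.
Blocking has to wait for set dressing (finishes minute 57); rigging (finishes minute 42). The latest of these is minute 57, so blocking runs minute 57 to 57 + 10 = minute 67.

Working backward from the deadline:
Rehearsal must finish by minute 130; it takes 50 minutes, so it must start by 130 − 50 = minute 80.
Since rehearsal (must start by minute 80) depends on it, blocking must finish by minute 80. Backing off its 10-minute duration gives a latest start of minute 70.
So blocking can start as early as minute 57 and as late as minute 70, giving 70 − 57 = 13 minutes of slack.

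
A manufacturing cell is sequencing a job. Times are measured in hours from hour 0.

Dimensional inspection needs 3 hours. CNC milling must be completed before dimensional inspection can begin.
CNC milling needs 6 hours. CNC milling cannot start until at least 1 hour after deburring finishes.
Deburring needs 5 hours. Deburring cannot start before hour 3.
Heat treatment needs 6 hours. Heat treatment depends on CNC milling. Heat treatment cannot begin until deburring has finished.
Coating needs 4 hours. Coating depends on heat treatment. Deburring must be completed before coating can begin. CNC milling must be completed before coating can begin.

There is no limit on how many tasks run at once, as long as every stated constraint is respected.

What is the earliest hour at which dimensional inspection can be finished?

Deburring waits on its own release at hour 3, so it starts at hour 3 and finishes at 3 + 5 = hour 8.
CNC milling waits on deburring (finishes hour 8, plus 1-hour gap → hour 9), so it starts at hour 9 and finishes at 9 + 6 = hour 15.
Dimensional inspection waits on CNC milling (finishes hour 15), so it starts at hour 15 and finishes at 15 + 3 = hour 18.

18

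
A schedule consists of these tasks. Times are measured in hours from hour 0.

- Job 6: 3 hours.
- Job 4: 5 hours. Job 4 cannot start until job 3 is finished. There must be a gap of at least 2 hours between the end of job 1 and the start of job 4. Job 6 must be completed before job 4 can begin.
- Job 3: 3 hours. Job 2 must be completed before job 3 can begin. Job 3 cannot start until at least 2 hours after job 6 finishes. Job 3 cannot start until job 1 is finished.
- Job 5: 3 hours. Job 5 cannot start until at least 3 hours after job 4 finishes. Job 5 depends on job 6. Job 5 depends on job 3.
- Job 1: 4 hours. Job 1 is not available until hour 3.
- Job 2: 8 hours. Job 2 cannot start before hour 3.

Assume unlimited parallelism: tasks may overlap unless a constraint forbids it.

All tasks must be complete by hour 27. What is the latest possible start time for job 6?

To finish by hour 27, job 5 (duration 3) must start no later than hour 24.
Job 4 has to be done before job 5 (must start by hour 24, minus 3-hour gap → hour 21). That means finishing by hour 21, i.e. starting by 21 − 5 = hour 16.
Job 3 must finish in time for job 4 (must start by hour 16); job 5 (must start by hour 24). The tightest is hour 16, so job 3 must start by 16 − 3 = hour 13.
Job 6 feeds job 3 (must start by hour 13, minus 2-hour gap → hour 11); job 4 (must start by hour 16); job 5 (must start by hour 24). Taking the minimum, job 6 must finish by hour 11 and start by 11 − 3 = hour 8.

8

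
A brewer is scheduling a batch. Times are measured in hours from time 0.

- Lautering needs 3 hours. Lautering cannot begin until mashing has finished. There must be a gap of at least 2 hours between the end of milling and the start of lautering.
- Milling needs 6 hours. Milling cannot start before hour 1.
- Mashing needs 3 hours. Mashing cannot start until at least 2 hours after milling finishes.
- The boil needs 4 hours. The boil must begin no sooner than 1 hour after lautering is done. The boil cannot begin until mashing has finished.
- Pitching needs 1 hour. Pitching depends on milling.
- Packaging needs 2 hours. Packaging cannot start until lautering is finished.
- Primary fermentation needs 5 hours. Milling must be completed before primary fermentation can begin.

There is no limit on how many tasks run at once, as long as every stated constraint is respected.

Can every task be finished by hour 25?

Yes

Milling cannot begin until its own release at hour 1. It runs from hour 1 to 1 + 6 = hour 7.
Primary fermentation cannot begin until milling (finishes hour 7). It runs from hour 7 to 7 + 5 = hour 12.
Pitching waits on milling (finishes hour 7), so it starts at hour 7 and finishes at 7 + 1 = hour 8.
After milling (finishes hour 7, plus 2-hour gap → hour 9), mashing can start at hour 9 and finishes at hour 12.
Lautering has to wait for mashing (finishes hour 12); milling (finishes hour 7, plus 2-hour gap → hour 9). The latest of these is hour 12, so lautering runs hour 12 to 12 + 3 = hour 15.
After lautering (finishes hour 15), packaging can start at hour 15 and finishes at hour 17.
The boil needs all of lautering (finishes hour 15, plus 1-hour gap → hour 16); mashing (finishes hour 12). That puts its earliest start at hour 16; it finishes at 16 + 4 = hour 20.
Every task is finished by hour 20, which is no later than the deadline of 25, so the schedule is feasible.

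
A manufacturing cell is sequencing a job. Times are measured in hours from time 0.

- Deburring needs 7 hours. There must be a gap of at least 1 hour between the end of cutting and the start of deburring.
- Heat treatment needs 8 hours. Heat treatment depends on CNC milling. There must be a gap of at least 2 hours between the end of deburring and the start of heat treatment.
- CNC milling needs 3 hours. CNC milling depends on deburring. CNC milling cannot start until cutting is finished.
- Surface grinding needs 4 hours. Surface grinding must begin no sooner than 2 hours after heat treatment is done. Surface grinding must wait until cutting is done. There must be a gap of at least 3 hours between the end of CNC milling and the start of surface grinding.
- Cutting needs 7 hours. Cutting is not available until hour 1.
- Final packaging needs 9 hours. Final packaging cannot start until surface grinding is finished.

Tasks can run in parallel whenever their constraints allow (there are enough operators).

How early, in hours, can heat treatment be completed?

27

Cutting waits on its own release at hour 1, so it starts at hour 1 and finishes at 1 + 7 = hour 8.
After cutting (finishes hour 8, plus 1-hour gap → hour 9), deburring can start at hour 9 and finishes at hour 16.
CNC milling cannot start until deburring (finishes hour 16); cutting (finishes hour 8). The controlling bound is hour 16, so CNC milling finishes at 16 + 3 = hour 19.
Heat treatment cannot start until CNC milling (finishes hour 19); deburring (finishes hour 16, plus 2-hour gap → hour 18). The controlling bound is hour 19, so heat treatment finishes at 19 + 8 = hour 27.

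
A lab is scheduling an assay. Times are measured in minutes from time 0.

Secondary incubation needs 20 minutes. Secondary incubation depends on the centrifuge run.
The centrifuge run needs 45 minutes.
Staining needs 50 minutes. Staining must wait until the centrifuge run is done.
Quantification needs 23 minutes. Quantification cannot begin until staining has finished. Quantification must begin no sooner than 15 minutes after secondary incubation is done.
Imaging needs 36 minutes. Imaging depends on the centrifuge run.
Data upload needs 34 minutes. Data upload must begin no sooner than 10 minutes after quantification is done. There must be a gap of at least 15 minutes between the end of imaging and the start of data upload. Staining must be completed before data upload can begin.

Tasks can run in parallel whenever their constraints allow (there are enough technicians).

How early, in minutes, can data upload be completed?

The centrifuge run has no prerequisites, so it starts at minute 0 and finishes at minute 45.
After the centrifuge run (finishes minute 45), imaging can start at minute 45 and finishes at minute 81.
Secondary incubation waits on the centrifuge run (finishes minute 45), so it starts at minute 45 and finishes at 45 + 20 = minute 65.
Staining cannot begin until the centrifuge run (finishes minute 45). It runs from minute 45 to 45 + 50 = minute 95.
Quantification has to wait for staining (finishes minute 95); secondary incubation (finishes minute 65, plus 15-minute gap → minute 80). The latest of these is minute 95, so quantification runs minute 95 to 95 + 23 = minute 118.
Data upload cannot start until quantification (finishes minute 118, plus 10-minute gap → minute 128); imaging (finishes minute 81, plus 15-minute gap → minute 96); staining (finishes minute 95). The controlling bound is minute 128, so data upload finishes at 128 + 34 = minute 162.

162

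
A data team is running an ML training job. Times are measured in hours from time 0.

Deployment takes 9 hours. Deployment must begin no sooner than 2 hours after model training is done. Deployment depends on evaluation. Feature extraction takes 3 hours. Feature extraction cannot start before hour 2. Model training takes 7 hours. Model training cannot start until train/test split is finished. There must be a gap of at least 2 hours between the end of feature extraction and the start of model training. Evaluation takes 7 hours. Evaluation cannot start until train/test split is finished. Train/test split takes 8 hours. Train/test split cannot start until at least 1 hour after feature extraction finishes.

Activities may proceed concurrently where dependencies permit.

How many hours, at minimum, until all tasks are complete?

32

Feature extraction cannot begin until its own release at hour 2. It runs from hour 2 to 2 + 3 = hour 5.
After feature extraction (finishes hour 5, plus 1-hour gap → hour 6), train/test split can start at hour 6 and finishes at hour 14.
After train/test split (finishes hour 14), evaluation can start at hour 14 and finishes at hour 21.
For model training: train/test split (finishes hour 14); feature extraction (finishes hour 5, plus 2-hour gap → hour 7). Taking the maximum gives a start of hour 14, and it finishes at 14 + 7 = hour 21.
For deployment: model training (finishes hour 21, plus 2-hour gap → hour 23); evaluation (finishes hour 21). Taking the maximum gives a start of hour 23, and it finishes at 23 + 9 = hour 32.
All tasks are finished once the last one completes. Finish times: Feature extraction at 5, Train/test split at 14, Model training at 21, Evaluation at 21, Deployment at 32. The latest is hour 32.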